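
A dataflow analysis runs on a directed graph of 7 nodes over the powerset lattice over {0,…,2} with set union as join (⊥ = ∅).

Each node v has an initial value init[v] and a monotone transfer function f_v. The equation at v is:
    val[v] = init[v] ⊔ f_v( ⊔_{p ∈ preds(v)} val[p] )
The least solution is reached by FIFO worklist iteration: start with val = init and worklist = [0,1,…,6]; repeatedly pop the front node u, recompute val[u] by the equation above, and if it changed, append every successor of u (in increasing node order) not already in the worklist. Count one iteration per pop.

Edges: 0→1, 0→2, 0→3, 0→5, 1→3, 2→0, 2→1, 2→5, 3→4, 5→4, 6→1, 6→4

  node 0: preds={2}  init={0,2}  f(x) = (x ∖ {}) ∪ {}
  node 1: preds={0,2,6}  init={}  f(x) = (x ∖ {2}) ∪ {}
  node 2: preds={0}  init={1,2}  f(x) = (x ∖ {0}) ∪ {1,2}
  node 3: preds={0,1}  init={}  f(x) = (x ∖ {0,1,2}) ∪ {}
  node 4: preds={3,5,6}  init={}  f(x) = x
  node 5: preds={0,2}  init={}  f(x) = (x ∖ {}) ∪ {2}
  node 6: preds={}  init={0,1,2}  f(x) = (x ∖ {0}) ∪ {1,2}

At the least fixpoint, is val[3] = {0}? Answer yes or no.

Trace (8 dequeues):
  [1] u=0 | in {1,2} | out {0,1,2} | prev {0,2} | push {}
  [2] u=1 | in {0,1,2} | out {0,1} | prev {} | push {}
  [3] u=2 | in {0,1,2} | out {1,2} | ==
  [4] u=3 | in {0,1,2} | out {} | ==
  [5] u=4 | in {0,1,2} | out {0,1,2} | prev {} | push {}
  [6] u=5 | in {0,1,2} | out {0,1,2} | prev {} | push {4}
  [7] u=6 | in {} | out {0,1,2} | ==
  [8] u=4 | in {0,1,2} | out {0,1,2} | ==

Converged values:
  [0] {0,1,2}
  [1] {0,1}
  [2] {1,2}
  [3] {}
  [4] {0,1,2}
  [5] {0,1,2}
  [6] {0,1,2}

no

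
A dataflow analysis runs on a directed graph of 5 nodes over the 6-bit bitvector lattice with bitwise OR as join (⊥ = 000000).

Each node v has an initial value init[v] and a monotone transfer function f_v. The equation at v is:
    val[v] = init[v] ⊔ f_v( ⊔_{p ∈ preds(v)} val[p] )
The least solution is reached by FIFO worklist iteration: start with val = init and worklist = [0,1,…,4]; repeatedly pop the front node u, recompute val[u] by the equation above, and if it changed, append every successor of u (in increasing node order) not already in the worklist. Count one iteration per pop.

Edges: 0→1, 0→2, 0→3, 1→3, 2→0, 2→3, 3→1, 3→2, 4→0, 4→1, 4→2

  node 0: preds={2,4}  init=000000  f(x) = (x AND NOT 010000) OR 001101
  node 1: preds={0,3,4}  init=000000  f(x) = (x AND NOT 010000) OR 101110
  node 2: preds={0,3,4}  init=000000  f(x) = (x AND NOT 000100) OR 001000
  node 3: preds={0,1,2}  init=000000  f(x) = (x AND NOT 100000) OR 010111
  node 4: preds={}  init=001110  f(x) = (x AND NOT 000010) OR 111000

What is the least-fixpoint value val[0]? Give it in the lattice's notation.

101111

Worklist (10 pops):
  #1 pop 0: in=001110 → 001111 (was 000000); enqueue []
  #2 pop 1: in=001111 → 101111 (was 000000); enqueue []
  #3 pop 2: in=001111 → 001011 (was 000000); enqueue [0]
  #4 pop 3: in=101111 → 011111 (was 000000); enqueue [1,2]
  #5 pop 4: in=000000 → 111110 (was 001110); enqueue []
  #6 pop 0: in=111111 → 101111 (was 001111); enqueue [3]
  #7 pop 1: in=111111 → 101111 (no change)
  #8 pop 2: in=111111 → 111011 (was 001011); enqueue [0]
  #9 pop 3: in=111111 → 011111 (no change)
  #10 pop 0: in=111111 → 101111 (no change)

Fixpoint:
  val[0] = 101111
  val[1] = 101111
  val[2] = 111011
  val[3] = 011111
  val[4] = 111110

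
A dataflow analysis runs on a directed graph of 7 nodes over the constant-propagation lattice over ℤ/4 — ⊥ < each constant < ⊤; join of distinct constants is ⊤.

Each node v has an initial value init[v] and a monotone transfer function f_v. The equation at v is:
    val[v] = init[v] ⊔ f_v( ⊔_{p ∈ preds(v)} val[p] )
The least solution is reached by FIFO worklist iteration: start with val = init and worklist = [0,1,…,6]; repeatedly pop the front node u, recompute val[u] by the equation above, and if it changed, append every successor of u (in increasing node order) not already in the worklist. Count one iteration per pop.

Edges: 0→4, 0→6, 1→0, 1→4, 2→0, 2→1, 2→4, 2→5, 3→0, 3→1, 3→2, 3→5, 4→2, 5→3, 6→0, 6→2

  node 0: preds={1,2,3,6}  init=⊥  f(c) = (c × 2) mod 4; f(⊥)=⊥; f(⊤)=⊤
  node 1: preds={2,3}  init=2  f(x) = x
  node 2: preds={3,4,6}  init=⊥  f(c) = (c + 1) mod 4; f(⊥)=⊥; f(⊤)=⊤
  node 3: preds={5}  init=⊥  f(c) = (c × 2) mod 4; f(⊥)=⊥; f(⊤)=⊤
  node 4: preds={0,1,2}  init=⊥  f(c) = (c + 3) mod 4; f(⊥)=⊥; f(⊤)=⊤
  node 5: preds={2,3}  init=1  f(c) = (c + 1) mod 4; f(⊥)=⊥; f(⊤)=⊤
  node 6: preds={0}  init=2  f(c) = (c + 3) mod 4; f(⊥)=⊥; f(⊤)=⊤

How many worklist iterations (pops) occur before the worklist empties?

17

Trace (17 dequeues):
  [1] u=0 | in 2 | out 0 | prev ⊥ | push {}
  [2] u=1 | in ⊥ | out 2 | ==
  [3] u=2 | in 2 | out 3 | prev ⊥ | push {0,1}
  [4] u=3 | in 1 | out 2 | prev ⊥ | push {2}
  [5] u=4 | in ⊤ | out ⊤ | prev ⊥ | push {}
  [6] u=5 | in ⊤ | out ⊤ | prev 1 | push {3}
  [7] u=6 | in 0 | out ⊤ | prev 2 | push {}
  [8] u=0 | in ⊤ | out ⊤ | prev 0 | push {4,6}
  [9] u=1 | in ⊤ | out ⊤ | prev 2 | push {0}
  [10] u=2 | in ⊤ | out ⊤ | prev 3 | push {1,5}
  [11] u=3 | in ⊤ | out ⊤ | prev 2 | push {2}
  [12] u=4 | in ⊤ | out ⊤ | ==
  [13] u=6 | in ⊤ | out ⊤ | ==
  [14] u=0 | in ⊤ | out ⊤ | ==
  [15] u=1 | in ⊤ | out ⊤ | ==
  [16] u=5 | in ⊤ | out ⊤ | ==
  [17] u=2 | in ⊤ | out ⊤ | ==

Converged values:
  [0] ⊤
  [1] ⊤
  [2] ⊤
  [3] ⊤
  [4] ⊤
  [5] ⊤
  [6] ⊤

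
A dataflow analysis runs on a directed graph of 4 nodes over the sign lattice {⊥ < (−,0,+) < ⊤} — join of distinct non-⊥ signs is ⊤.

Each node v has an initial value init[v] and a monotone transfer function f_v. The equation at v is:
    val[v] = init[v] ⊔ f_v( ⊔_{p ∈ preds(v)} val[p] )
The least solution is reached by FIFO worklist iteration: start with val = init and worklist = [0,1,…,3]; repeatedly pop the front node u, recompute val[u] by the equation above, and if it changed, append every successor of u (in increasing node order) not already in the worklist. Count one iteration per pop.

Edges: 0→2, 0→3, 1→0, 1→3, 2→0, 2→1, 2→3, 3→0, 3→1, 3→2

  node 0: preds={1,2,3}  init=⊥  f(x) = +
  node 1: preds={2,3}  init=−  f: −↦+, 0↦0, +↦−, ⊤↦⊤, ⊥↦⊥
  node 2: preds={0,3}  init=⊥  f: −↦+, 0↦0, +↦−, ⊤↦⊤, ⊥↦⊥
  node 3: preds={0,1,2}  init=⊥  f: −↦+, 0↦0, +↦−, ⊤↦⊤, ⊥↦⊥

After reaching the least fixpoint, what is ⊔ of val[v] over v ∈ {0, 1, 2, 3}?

Trace (10 dequeues):
  [1] u=0 | in − | out + | prev ⊥ | push {}
  [2] u=1 | in ⊥ | out − | ==
  [3] u=2 | in + | out − | prev ⊥ | push {0,1}
  [4] u=3 | in ⊤ | out ⊤ | prev ⊥ | push {2}
  [5] u=0 | in ⊤ | out + | ==
  [6] u=1 | in ⊤ | out ⊤ | prev − | push {0,3}
  [7] u=2 | in ⊤ | out ⊤ | prev − | push {1}
  [8] u=0 | in ⊤ | out + | ==
  [9] u=3 | in ⊤ | out ⊤ | ==
  [10] u=1 | in ⊤ | out ⊤ | ==

Converged values:
  [0] +
  [1] ⊤
  [2] ⊤
  [3] ⊤

⊤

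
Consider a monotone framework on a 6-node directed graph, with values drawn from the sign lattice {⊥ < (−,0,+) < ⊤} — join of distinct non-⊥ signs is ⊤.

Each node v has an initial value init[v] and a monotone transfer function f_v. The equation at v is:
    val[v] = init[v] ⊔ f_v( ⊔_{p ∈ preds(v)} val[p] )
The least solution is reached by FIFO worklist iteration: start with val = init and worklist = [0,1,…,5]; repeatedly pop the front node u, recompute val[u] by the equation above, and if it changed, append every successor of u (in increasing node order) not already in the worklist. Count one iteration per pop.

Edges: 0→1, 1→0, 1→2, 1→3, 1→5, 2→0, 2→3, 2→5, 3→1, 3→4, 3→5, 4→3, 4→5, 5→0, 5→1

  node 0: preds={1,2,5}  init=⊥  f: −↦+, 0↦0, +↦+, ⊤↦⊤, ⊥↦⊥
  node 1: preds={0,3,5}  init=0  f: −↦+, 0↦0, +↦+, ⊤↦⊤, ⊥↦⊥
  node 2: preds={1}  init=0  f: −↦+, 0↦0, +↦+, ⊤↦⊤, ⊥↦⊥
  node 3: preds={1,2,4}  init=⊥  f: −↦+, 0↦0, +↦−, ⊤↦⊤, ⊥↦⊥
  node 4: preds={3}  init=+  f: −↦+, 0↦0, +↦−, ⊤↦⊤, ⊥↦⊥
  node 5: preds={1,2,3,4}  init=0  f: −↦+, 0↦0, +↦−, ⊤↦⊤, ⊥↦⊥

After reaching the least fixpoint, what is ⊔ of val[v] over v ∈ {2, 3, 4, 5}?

⊤

Worklist (14 pops):
  #1 pop 0: in=0 → 0 (was ⊥); enqueue []
  #2 pop 1: in=0 → 0 (no change)
  #3 pop 2: in=0 → 0 (no change)
  #4 pop 3: in=⊤ → ⊤ (was ⊥); enqueue [1]
  #5 pop 4: in=⊤ → ⊤ (was +); enqueue [3]
  #6 pop 5: in=⊤ → ⊤ (was 0); enqueue [0]
  #7 pop 1: in=⊤ → ⊤ (was 0); enqueue [2,5]
  #8 pop 3: in=⊤ → ⊤ (no change)
  #9 pop 0: in=⊤ → ⊤ (was 0); enqueue [1]
  #10 pop 2: in=⊤ → ⊤ (was 0); enqueue [0,3]
  #11 pop 5: in=⊤ → ⊤ (no change)
  #12 pop 1: in=⊤ → ⊤ (no change)
  #13 pop 0: in=⊤ → ⊤ (no change)
  #14 pop 3: in=⊤ → ⊤ (no change)

Fixpoint:
  val[0] = ⊤
  val[1] = ⊤
  val[2] = ⊤
  val[3] = ⊤
  val[4] = ⊤
  val[5] = ⊤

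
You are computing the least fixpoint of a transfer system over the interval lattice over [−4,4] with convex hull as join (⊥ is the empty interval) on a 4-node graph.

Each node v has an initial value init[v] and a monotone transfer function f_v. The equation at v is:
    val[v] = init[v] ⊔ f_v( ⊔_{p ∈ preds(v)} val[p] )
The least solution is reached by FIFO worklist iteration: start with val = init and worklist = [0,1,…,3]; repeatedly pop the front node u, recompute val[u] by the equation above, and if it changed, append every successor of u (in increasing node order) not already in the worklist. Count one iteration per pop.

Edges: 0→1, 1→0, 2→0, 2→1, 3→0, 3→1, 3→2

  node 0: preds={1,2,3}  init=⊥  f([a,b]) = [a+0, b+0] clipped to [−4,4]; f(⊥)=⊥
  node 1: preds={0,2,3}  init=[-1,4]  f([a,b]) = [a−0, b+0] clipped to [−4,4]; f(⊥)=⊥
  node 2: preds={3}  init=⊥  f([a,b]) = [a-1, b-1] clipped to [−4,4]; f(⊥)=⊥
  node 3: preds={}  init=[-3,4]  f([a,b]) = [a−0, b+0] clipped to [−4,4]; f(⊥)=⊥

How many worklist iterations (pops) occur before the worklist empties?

Worklist (7 pops):
  #1 pop 0: in=[-3,4] → [-3,4] (was ⊥); enqueue []
  #2 pop 1: in=[-3,4] → [-3,4] (was [-1,4]); enqueue [0]
  #3 pop 2: in=[-3,4] → [-4,3] (was ⊥); enqueue [1]
  #4 pop 3: in=⊥ → [-3,4] (no change)
  #5 pop 0: in=[-4,4] → [-4,4] (was [-3,4]); enqueue []
  #6 pop 1: in=[-4,4] → [-4,4] (was [-3,4]); enqueue [0]
  #7 pop 0: in=[-4,4] → [-4,4] (no change)

Fixpoint:
  val[0] = [-4,4]
  val[1] = [-4,4]
  val[2] = [-4,3]
  val[3] = [-3,4]

7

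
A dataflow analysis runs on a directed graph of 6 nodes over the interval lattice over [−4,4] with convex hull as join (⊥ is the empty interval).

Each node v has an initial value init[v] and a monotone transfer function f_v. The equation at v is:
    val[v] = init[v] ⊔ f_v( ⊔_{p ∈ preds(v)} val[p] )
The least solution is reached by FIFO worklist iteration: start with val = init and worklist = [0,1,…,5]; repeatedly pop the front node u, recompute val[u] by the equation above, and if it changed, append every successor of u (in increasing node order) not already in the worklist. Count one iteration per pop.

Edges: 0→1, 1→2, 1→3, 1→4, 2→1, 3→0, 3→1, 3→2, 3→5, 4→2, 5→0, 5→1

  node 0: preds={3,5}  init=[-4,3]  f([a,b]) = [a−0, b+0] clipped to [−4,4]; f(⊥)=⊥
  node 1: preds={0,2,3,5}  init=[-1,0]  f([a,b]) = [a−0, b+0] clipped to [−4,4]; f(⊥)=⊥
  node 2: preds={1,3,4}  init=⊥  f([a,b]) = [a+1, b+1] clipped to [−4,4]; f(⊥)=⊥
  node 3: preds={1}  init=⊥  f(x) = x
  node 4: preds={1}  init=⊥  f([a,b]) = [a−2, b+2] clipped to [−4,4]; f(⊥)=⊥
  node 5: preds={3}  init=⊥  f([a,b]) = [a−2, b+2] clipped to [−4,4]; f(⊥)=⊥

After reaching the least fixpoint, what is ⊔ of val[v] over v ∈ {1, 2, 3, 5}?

[-4,4]

Trace (15 dequeues):
  [1] u=0 | in ⊥ | out [-4,3] | ==
  [2] u=1 | in [-4,3] | out [-4,3] | prev [-1,0] | push {}
  [3] u=2 | in [-4,3] | out [-3,4] | prev ⊥ | push {1}
  [4] u=3 | in [-4,3] | out [-4,3] | prev ⊥ | push {0,2}
  [5] u=4 | in [-4,3] | out [-4,4] | prev ⊥ | push {}
  [6] u=5 | in [-4,3] | out [-4,4] | prev ⊥ | push {}
  [7] u=1 | in [-4,4] | out [-4,4] | prev [-4,3] | push {3,4}
  [8] u=0 | in [-4,4] | out [-4,4] | prev [-4,3] | push {1}
  [9] u=2 | in [-4,4] | out [-3,4] | ==
  [10] u=3 | in [-4,4] | out [-4,4] | prev [-4,3] | push {0,2,5}
  [11] u=4 | in [-4,4] | out [-4,4] | ==
  [12] u=1 | in [-4,4] | out [-4,4] | ==
  [13] u=0 | in [-4,4] | out [-4,4] | ==
  [14] u=2 | in [-4,4] | out [-3,4] | ==
  [15] u=5 | in [-4,4] | out [-4,4] | ==

Converged values:
  [0] [-4,4]
  [1] [-4,4]
  [2] [-3,4]
  [3] [-4,4]
  [4] [-4,4]
  [5] [-4,4]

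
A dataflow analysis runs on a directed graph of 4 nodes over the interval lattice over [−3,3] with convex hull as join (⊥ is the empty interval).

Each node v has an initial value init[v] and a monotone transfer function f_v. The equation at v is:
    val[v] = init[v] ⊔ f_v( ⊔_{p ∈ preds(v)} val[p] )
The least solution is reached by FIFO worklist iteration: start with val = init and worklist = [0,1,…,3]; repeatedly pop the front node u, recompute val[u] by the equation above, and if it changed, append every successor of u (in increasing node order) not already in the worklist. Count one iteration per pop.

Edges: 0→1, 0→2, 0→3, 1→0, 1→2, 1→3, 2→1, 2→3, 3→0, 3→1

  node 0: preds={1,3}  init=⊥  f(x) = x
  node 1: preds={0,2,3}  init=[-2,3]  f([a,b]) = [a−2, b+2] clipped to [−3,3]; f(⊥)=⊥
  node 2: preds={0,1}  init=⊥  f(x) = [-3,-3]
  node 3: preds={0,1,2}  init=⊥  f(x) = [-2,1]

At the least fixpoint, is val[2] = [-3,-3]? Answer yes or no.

yes

Iteration log — 8 steps:
  step 1. node 0  ⊔preds=[-2,3]  new=[-2,3]  old=⊥  +wl: 
  step 2. node 1  ⊔preds=[-2,3]  new=[-3,3]  old=[-2,3]  +wl: 0
  step 3. node 2  ⊔preds=[-3,3]  new=[-3,-3]  old=⊥  +wl: 1
  step 4. node 3  ⊔preds=[-3,3]  new=[-2,1]  old=⊥  +wl: 
  step 5. node 0  ⊔preds=[-3,3]  new=[-3,3]  old=[-2,3]  +wl: 2,3
  step 6. node 1  ⊔preds=[-3,3]  new=[-3,3]  stable
  step 7. node 2  ⊔preds=[-3,3]  new=[-3,-3]  stable
  step 8. node 3  ⊔preds=[-3,3]  new=[-2,1]  stable

Least fixpoint reached:
  node 0: [-3,3]
  node 1: [-3,3]
  node 2: [-3,-3]
  node 3: [-2,1]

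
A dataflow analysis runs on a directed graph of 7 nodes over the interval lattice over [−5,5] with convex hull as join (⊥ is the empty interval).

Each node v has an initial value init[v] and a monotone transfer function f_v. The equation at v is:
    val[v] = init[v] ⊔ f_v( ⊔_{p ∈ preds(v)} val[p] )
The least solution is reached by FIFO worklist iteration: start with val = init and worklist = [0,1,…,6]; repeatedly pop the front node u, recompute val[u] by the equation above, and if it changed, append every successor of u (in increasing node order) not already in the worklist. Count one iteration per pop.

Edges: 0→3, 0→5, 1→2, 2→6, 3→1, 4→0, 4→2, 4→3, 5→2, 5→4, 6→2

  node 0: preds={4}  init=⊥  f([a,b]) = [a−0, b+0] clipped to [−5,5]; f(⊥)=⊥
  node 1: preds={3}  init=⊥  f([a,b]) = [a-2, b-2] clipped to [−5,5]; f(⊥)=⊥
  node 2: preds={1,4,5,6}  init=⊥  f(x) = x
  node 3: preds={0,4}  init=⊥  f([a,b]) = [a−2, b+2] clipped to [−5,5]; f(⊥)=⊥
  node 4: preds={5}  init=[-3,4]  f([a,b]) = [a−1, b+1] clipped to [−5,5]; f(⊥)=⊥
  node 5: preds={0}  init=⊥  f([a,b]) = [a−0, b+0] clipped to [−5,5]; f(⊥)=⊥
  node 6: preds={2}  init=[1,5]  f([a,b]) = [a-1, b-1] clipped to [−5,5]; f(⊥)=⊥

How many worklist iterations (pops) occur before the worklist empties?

23

Trace (23 dequeues):
  [1] u=0 | in [-3,4] | out [-3,4] | prev ⊥ | push {}
  [2] u=1 | in ⊥ | out ⊥ | ==
  [3] u=2 | in [-3,5] | out [-3,5] | prev ⊥ | push {}
  [4] u=3 | in [-3,4] | out [-5,5] | prev ⊥ | push {1}
  [5] u=4 | in ⊥ | out [-3,4] | ==
  [6] u=5 | in [-3,4] | out [-3,4] | prev ⊥ | push {2,4}
  [7] u=6 | in [-3,5] | out [-4,5] | prev [1,5] | push {}
  [8] u=1 | in [-5,5] | out [-5,3] | prev ⊥ | push {}
  [9] u=2 | in [-5,5] | out [-5,5] | prev [-3,5] | push {6}
  [10] u=4 | in [-3,4] | out [-4,5] | prev [-3,4] | push {0,2,3}
  [11] u=6 | in [-5,5] | out [-5,5] | prev [-4,5] | push {}
  [12] u=0 | in [-4,5] | out [-4,5] | prev [-3,4] | push {5}
  [13] u=2 | in [-5,5] | out [-5,5] | ==
  [14] u=3 | in [-4,5] | out [-5,5] | ==
  [15] u=5 | in [-4,5] | out [-4,5] | prev [-3,4] | push {2,4}
  [16] u=2 | in [-5,5] | out [-5,5] | ==
  [17] u=4 | in [-4,5] | out [-5,5] | prev [-4,5] | push {0,2,3}
  [18] u=0 | in [-5,5] | out [-5,5] | prev [-4,5] | push {5}
  [19] u=2 | in [-5,5] | out [-5,5] | ==
  [20] u=3 | in [-5,5] | out [-5,5] | ==
  [21] u=5 | in [-5,5] | out [-5,5] | prev [-4,5] | push {2,4}
  [22] u=2 | in [-5,5] | out [-5,5] | ==
  [23] u=4 | in [-5,5] | out [-5,5] | ==

Converged values:
  [0] [-5,5]
  [1] [-5,3]
  [2] [-5,5]
  [3] [-5,5]
  [4] [-5,5]
  [5] [-5,5]
  [6] [-5,5]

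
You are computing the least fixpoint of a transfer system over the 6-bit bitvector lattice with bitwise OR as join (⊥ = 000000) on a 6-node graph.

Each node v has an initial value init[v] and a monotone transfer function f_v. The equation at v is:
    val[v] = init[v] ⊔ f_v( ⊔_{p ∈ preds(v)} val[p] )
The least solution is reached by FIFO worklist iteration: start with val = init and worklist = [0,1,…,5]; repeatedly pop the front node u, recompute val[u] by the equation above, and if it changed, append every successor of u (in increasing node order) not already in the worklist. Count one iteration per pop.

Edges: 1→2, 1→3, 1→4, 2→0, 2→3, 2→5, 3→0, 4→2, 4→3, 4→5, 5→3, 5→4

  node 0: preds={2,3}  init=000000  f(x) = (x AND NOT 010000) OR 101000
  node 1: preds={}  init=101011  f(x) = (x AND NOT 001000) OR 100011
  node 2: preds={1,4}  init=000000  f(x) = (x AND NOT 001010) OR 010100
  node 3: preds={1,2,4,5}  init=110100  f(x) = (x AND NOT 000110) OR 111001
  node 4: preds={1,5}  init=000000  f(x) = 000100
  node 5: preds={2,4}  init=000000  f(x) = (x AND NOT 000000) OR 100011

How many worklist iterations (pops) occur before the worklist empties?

10

Trace (10 dequeues):
  [1] u=0 | in 110100 | out 101100 | prev 000000 | push {}
  [2] u=1 | in 000000 | out 101011 | ==
  [3] u=2 | in 101011 | out 110101 | prev 000000 | push {0}
  [4] u=3 | in 111111 | out 111101 | prev 110100 | push {}
  [5] u=4 | in 101011 | out 000100 | prev 000000 | push {2,3}
  [6] u=5 | in 110101 | out 110111 | prev 000000 | push {4}
  [7] u=0 | in 111101 | out 101101 | prev 101100 | push {}
  [8] u=2 | in 101111 | out 110101 | ==
  [9] u=3 | in 111111 | out 111101 | ==
  [10] u=4 | in 111111 | out 000100 | ==

Converged values:
  [0] 101101
  [1] 101011
  [2] 110101
  [3] 111101
  [4] 000100
  [5] 110111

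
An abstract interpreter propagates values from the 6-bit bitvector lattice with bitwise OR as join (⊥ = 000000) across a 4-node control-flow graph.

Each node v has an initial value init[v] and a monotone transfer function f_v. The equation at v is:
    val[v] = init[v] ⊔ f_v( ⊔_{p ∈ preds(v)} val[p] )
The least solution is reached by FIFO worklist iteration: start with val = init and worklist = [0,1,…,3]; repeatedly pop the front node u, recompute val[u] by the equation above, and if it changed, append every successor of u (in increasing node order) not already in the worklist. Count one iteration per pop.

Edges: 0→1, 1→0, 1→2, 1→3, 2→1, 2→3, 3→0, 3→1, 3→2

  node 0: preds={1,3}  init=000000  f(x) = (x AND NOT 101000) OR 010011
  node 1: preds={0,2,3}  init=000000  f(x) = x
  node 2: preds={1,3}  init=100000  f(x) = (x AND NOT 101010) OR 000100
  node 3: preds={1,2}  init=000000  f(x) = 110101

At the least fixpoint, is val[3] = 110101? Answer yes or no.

Worklist (9 pops):
  #1 pop 0: in=000000 → 010011 (was 000000); enqueue []
  #2 pop 1: in=110011 → 110011 (was 000000); enqueue [0]
  #3 pop 2: in=110011 → 110101 (was 100000); enqueue [1]
  #4 pop 3: in=110111 → 110101 (was 000000); enqueue [2]
  #5 pop 0: in=110111 → 010111 (was 010011); enqueue []
  #6 pop 1: in=110111 → 110111 (was 110011); enqueue [0,3]
  #7 pop 2: in=110111 → 110101 (no change)
  #8 pop 0: in=110111 → 010111 (no change)
  #9 pop 3: in=110111 → 110101 (no change)

Fixpoint:
  val[0] = 010111
  val[1] = 110111
  val[2] = 110101
  val[3] = 110101

yes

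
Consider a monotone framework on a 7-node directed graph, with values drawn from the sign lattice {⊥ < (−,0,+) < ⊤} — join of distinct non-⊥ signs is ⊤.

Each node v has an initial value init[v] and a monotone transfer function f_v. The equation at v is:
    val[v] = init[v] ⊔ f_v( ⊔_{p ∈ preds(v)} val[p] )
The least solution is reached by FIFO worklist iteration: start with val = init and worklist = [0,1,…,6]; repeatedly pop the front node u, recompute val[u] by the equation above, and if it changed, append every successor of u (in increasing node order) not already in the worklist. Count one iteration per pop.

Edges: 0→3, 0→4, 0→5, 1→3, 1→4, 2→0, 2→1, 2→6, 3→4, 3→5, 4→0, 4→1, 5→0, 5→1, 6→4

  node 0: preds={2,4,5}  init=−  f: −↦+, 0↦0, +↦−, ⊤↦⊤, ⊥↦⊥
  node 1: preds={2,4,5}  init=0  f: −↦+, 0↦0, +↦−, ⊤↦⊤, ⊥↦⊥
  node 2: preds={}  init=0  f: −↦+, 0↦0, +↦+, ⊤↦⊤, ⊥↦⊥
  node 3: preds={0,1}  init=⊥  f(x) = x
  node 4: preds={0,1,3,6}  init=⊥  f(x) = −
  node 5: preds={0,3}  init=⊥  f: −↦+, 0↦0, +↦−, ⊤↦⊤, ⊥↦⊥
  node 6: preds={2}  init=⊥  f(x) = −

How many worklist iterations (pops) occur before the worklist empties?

Trace (11 dequeues):
  [1] u=0 | in 0 | out ⊤ | prev − | push {}
  [2] u=1 | in 0 | out 0 | ==
  [3] u=2 | in ⊥ | out 0 | ==
  [4] u=3 | in ⊤ | out ⊤ | prev ⊥ | push {}
  [5] u=4 | in ⊤ | out − | prev ⊥ | push {0,1}
  [6] u=5 | in ⊤ | out ⊤ | prev ⊥ | push {}
  [7] u=6 | in 0 | out − | prev ⊥ | push {4}
  [8] u=0 | in ⊤ | out ⊤ | ==
  [9] u=1 | in ⊤ | out ⊤ | prev 0 | push {3}
  [10] u=4 | in ⊤ | out − | ==
  [11] u=3 | in ⊤ | out ⊤ | ==

Converged values:
  [0] ⊤
  [1] ⊤
  [2] 0
  [3] ⊤
  [4] −
  [5] ⊤
  [6] −

11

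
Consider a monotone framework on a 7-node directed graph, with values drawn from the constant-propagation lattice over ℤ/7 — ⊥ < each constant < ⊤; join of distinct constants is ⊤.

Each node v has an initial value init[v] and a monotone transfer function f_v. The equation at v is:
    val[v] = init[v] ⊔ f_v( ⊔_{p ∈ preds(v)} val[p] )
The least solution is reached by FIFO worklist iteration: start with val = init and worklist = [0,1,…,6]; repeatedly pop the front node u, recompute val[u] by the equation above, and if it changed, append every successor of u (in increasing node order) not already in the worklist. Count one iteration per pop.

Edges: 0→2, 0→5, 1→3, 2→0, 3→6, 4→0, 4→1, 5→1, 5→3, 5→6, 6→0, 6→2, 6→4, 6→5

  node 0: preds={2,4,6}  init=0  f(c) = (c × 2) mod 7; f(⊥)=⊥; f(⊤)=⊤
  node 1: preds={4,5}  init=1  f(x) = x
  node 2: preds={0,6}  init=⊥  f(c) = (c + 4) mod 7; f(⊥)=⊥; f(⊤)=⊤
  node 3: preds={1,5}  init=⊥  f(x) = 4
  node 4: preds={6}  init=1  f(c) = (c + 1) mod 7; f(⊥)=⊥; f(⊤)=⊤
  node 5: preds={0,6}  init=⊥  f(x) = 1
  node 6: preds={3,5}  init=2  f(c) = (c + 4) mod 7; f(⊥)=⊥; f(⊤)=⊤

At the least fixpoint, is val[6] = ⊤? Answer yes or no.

Trace (13 dequeues):
  [1] u=0 | in ⊤ | out ⊤ | prev 0 | push {}
  [2] u=1 | in 1 | out 1 | ==
  [3] u=2 | in ⊤ | out ⊤ | prev ⊥ | push {0}
  [4] u=3 | in 1 | out 4 | prev ⊥ | push {}
  [5] u=4 | in 2 | out ⊤ | prev 1 | push {1}
  [6] u=5 | in ⊤ | out 1 | prev ⊥ | push {3}
  [7] u=6 | in ⊤ | out ⊤ | prev 2 | push {2,4,5}
  [8] u=0 | in ⊤ | out ⊤ | ==
  [9] u=1 | in ⊤ | out ⊤ | prev 1 | push {}
  [10] u=3 | in ⊤ | out 4 | ==
  [11] u=2 | in ⊤ | out ⊤ | ==
  [12] u=4 | in ⊤ | out ⊤ | ==
  [13] u=5 | in ⊤ | out 1 | ==

Converged values:
  [0] ⊤
  [1] ⊤
  [2] ⊤
  [3] 4
  [4] ⊤
  [5] 1
  [6] ⊤

yes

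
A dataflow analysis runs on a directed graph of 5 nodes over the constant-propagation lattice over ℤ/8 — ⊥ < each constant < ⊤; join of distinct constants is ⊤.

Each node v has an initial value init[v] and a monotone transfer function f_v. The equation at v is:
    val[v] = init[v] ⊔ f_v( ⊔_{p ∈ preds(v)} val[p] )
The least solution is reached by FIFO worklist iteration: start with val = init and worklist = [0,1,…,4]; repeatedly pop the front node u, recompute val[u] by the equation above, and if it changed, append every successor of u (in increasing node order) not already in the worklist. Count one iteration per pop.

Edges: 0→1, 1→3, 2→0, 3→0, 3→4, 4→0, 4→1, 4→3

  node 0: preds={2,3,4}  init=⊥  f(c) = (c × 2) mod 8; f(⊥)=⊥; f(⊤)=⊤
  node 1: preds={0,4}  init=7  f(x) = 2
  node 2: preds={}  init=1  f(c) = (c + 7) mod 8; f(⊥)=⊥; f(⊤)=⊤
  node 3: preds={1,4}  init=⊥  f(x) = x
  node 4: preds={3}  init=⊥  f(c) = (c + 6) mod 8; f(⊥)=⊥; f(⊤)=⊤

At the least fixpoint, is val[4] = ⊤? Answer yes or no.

Worklist (8 pops):
  #1 pop 0: in=1 → 2 (was ⊥); enqueue []
  #2 pop 1: in=2 → ⊤ (was 7); enqueue []
  #3 pop 2: in=⊥ → 1 (no change)
  #4 pop 3: in=⊤ → ⊤ (was ⊥); enqueue [0]
  #5 pop 4: in=⊤ → ⊤ (was ⊥); enqueue [1,3]
  #6 pop 0: in=⊤ → ⊤ (was 2); enqueue []
  #7 pop 1: in=⊤ → ⊤ (no change)
  #8 pop 3: in=⊤ → ⊤ (no change)

Fixpoint:
  val[0] = ⊤
  val[1] = ⊤
  val[2] = 1
  val[3] = ⊤
  val[4] = ⊤

yes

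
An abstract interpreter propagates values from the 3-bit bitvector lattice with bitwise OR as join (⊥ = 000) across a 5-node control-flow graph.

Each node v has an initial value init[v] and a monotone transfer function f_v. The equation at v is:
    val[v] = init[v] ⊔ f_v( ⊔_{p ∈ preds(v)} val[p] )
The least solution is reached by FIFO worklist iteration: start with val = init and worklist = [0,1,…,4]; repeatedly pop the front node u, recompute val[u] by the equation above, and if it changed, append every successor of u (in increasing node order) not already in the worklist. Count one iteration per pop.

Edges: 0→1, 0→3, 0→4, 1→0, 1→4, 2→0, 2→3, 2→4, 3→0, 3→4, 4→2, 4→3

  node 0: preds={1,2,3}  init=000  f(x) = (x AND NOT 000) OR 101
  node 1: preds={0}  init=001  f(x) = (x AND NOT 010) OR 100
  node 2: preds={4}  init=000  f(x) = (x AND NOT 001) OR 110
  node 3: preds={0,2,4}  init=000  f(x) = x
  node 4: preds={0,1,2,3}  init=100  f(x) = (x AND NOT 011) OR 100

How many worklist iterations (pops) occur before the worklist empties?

9

Worklist (9 pops):
  #1 pop 0: in=001 → 101 (was 000); enqueue []
  #2 pop 1: in=101 → 101 (was 001); enqueue [0]
  #3 pop 2: in=100 → 110 (was 000); enqueue []
  #4 pop 3: in=111 → 111 (was 000); enqueue []
  #5 pop 4: in=111 → 100 (no change)
  #6 pop 0: in=111 → 111 (was 101); enqueue [1,3,4]
  #7 pop 1: in=111 → 101 (no change)
  #8 pop 3: in=111 → 111 (no change)
  #9 pop 4: in=111 → 100 (no change)

Fixpoint:
  val[0] = 111
  val[1] = 101
  val[2] = 110
  val[3] = 111
  val[4] = 100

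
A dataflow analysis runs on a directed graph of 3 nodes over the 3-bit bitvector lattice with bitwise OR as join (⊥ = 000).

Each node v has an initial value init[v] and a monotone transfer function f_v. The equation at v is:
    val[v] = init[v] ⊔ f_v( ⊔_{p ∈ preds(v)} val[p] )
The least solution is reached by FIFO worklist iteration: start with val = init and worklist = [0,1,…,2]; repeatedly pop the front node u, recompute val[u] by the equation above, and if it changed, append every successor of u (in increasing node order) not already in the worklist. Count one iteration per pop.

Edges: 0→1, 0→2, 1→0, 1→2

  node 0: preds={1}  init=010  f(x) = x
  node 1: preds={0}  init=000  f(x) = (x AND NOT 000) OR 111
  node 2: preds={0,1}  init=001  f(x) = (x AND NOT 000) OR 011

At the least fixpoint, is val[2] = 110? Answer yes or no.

no

Iteration log — 6 steps:
  step 1. node 0  ⊔preds=000  new=010  stable
  step 2. node 1  ⊔preds=010  new=111  old=000  +wl: 0
  step 3. node 2  ⊔preds=111  new=111  old=001  +wl: 
  step 4. node 0  ⊔preds=111  new=111  old=010  +wl: 1,2
  step 5. node 1  ⊔preds=111  new=111  stable
  step 6. node 2  ⊔preds=111  new=111  stable

Least fixpoint reached:
  node 0: 111
  node 1: 111
  node 2: 111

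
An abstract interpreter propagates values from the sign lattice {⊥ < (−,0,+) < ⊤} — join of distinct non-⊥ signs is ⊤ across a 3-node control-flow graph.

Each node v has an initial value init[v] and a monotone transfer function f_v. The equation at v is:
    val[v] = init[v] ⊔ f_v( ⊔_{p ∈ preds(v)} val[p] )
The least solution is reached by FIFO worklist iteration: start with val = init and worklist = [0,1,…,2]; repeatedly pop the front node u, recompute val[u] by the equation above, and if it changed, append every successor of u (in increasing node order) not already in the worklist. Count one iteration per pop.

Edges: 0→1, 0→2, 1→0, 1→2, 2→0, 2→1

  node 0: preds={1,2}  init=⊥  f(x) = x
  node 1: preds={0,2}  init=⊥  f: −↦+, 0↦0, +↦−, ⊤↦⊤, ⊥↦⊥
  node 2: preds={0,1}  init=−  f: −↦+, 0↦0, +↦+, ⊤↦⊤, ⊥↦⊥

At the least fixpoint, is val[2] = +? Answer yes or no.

no

Trace (7 dequeues):
  [1] u=0 | in − | out − | prev ⊥ | push {}
  [2] u=1 | in − | out + | prev ⊥ | push {0}
  [3] u=2 | in ⊤ | out ⊤ | prev − | push {1}
  [4] u=0 | in ⊤ | out ⊤ | prev − | push {2}
  [5] u=1 | in ⊤ | out ⊤ | prev + | push {0}
  [6] u=2 | in ⊤ | out ⊤ | ==
  [7] u=0 | in ⊤ | out ⊤ | ==

Converged values:
  [0] ⊤
  [1] ⊤
  [2] ⊤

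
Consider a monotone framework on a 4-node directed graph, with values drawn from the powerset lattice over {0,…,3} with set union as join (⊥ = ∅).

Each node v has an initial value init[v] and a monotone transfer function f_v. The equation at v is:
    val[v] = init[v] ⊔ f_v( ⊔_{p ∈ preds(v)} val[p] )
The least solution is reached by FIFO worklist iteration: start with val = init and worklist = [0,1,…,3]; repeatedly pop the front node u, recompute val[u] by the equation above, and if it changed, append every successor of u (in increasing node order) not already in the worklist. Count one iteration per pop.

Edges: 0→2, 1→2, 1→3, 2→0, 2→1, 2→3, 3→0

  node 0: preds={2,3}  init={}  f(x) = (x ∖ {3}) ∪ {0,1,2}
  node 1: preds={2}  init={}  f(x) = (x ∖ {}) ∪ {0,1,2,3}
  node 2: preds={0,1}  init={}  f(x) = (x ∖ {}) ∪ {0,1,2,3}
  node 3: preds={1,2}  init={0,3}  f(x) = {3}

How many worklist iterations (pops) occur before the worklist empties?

Trace (6 dequeues):
  [1] u=0 | in {0,3} | out {0,1,2} | prev {} | push {}
  [2] u=1 | in {} | out {0,1,2,3} | prev {} | push {}
  [3] u=2 | in {0,1,2,3} | out {0,1,2,3} | prev {} | push {0,1}
  [4] u=3 | in {0,1,2,3} | out {0,3} | ==
  [5] u=0 | in {0,1,2,3} | out {0,1,2} | ==
  [6] u=1 | in {0,1,2,3} | out {0,1,2,3} | ==

Converged values:
  [0] {0,1,2}
  [1] {0,1,2,3}
  [2] {0,1,2,3}
  [3] {0,3}

6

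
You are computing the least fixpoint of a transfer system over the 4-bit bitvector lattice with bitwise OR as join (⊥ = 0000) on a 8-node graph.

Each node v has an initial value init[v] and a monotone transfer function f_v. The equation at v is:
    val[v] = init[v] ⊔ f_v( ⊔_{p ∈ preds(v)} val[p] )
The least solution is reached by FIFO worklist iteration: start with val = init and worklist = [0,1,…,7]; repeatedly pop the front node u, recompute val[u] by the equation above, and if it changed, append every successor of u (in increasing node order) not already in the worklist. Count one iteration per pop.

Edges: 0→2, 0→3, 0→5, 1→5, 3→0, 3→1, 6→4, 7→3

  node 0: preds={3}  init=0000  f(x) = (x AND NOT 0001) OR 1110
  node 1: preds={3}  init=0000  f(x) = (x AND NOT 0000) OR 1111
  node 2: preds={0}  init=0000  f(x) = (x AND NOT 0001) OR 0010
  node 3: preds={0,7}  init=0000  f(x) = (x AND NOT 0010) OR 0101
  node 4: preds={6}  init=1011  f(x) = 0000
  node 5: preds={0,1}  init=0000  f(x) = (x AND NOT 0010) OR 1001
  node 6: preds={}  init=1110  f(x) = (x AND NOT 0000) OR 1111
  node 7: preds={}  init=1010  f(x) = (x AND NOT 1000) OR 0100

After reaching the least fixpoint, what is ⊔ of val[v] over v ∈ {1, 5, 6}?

Worklist (12 pops):
  #1 pop 0: in=0000 → 1110 (was 0000); enqueue []
  #2 pop 1: in=0000 → 1111 (was 0000); enqueue []
  #3 pop 2: in=1110 → 1110 (was 0000); enqueue []
  #4 pop 3: in=1110 → 1101 (was 0000); enqueue [0,1]
  #5 pop 4: in=1110 → 1011 (no change)
  #6 pop 5: in=1111 → 1101 (was 0000); enqueue []
  #7 pop 6: in=0000 → 1111 (was 1110); enqueue [4]
  #8 pop 7: in=0000 → 1110 (was 1010); enqueue [3]
  #9 pop 0: in=1101 → 1110 (no change)
  #10 pop 1: in=1101 → 1111 (no change)
  #11 pop 4: in=1111 → 1011 (no change)
  #12 pop 3: in=1110 → 1101 (no change)

Fixpoint:
  val[0] = 1110
  val[1] = 1111
  val[2] = 1110
  val[3] = 1101
  val[4] = 1011
  val[5] = 1101
  val[6] = 1111
  val[7] = 1110

1111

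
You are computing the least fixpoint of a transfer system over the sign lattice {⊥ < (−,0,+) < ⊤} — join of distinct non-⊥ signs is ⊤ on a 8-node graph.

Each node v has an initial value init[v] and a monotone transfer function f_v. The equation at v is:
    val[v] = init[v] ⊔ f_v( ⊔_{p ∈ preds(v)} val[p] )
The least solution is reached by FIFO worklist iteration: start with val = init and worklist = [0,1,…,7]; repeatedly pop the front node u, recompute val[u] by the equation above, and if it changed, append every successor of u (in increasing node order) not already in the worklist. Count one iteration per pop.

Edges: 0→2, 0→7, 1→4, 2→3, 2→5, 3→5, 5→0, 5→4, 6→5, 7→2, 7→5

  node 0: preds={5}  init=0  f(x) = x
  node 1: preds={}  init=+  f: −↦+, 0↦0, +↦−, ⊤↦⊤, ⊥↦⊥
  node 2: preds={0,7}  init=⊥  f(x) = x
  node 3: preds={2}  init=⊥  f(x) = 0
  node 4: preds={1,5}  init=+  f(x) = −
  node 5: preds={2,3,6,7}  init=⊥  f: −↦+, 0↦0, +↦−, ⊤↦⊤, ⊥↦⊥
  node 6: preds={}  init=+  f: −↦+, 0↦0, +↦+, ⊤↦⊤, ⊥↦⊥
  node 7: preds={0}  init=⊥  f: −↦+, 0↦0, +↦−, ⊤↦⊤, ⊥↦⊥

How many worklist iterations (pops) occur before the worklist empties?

Trace (16 dequeues):
  [1] u=0 | in ⊥ | out 0 | ==
  [2] u=1 | in ⊥ | out + | ==
  [3] u=2 | in 0 | out 0 | prev ⊥ | push {}
  [4] u=3 | in 0 | out 0 | prev ⊥ | push {}
  [5] u=4 | in + | out ⊤ | prev + | push {}
  [6] u=5 | in ⊤ | out ⊤ | prev ⊥ | push {0,4}
  [7] u=6 | in ⊥ | out + | ==
  [8] u=7 | in 0 | out 0 | prev ⊥ | push {2,5}
  [9] u=0 | in ⊤ | out ⊤ | prev 0 | push {7}
  [10] u=4 | in ⊤ | out ⊤ | ==
  [11] u=2 | in ⊤ | out ⊤ | prev 0 | push {3}
  [12] u=5 | in ⊤ | out ⊤ | ==
  [13] u=7 | in ⊤ | out ⊤ | prev 0 | push {2,5}
  [14] u=3 | in ⊤ | out 0 | ==
  [15] u=2 | in ⊤ | out ⊤ | ==
  [16] u=5 | in ⊤ | out ⊤ | ==

Converged values:
  [0] ⊤
  [1] +
  [2] ⊤
  [3] 0
  [4] ⊤
  [5] ⊤
  [6] +
  [7] ⊤

16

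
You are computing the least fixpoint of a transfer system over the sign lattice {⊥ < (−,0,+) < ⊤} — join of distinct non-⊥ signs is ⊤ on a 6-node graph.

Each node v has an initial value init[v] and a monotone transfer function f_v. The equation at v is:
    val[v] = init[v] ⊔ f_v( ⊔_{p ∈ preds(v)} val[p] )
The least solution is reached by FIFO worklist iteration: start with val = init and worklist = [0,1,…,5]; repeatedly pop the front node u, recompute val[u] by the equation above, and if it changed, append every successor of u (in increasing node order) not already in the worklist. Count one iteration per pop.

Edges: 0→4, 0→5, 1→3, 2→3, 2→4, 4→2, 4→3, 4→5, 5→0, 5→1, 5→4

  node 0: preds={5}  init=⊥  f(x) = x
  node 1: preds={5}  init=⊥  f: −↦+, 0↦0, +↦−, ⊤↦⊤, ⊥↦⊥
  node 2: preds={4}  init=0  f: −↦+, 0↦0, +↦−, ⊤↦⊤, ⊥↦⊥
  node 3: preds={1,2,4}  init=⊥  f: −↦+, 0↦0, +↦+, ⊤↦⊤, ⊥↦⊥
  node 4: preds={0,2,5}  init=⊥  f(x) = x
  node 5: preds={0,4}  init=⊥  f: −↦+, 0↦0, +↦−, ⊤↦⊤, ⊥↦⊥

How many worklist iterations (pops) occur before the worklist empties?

13

Worklist (13 pops):
  #1 pop 0: in=⊥ → ⊥ (no change)
  #2 pop 1: in=⊥ → ⊥ (no change)
  #3 pop 2: in=⊥ → 0 (no change)
  #4 pop 3: in=0 → 0 (was ⊥); enqueue []
  #5 pop 4: in=0 → 0 (was ⊥); enqueue [2,3]
  #6 pop 5: in=0 → 0 (was ⊥); enqueue [0,1,4]
  #7 pop 2: in=0 → 0 (no change)
  #8 pop 3: in=0 → 0 (no change)
  #9 pop 0: in=0 → 0 (was ⊥); enqueue [5]
  #10 pop 1: in=0 → 0 (was ⊥); enqueue [3]
  #11 pop 4: in=0 → 0 (no change)
  #12 pop 5: in=0 → 0 (no change)
  #13 pop 3: in=0 → 0 (no change)

Fixpoint:
  val[0] = 0
  val[1] = 0
  val[2] = 0
  val[3] = 0
  val[4] = 0
  val[5] = 0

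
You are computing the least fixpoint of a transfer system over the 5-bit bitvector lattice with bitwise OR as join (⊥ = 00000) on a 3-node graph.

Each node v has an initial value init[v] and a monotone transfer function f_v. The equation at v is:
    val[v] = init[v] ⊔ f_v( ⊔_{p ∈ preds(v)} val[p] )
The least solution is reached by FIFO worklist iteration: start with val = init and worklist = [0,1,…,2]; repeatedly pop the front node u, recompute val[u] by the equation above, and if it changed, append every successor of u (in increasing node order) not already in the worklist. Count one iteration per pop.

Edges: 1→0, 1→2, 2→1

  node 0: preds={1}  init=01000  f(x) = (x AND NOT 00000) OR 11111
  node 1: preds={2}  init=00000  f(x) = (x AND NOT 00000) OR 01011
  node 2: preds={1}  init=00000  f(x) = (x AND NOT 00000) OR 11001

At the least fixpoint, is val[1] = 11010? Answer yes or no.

no

Trace (7 dequeues):
  [1] u=0 | in 00000 | out 11111 | prev 01000 | push {}
  [2] u=1 | in 00000 | out 01011 | prev 00000 | push {0}
  [3] u=2 | in 01011 | out 11011 | prev 00000 | push {1}
  [4] u=0 | in 01011 | out 11111 | ==
  [5] u=1 | in 11011 | out 11011 | prev 01011 | push {0,2}
  [6] u=0 | in 11011 | out 11111 | ==
  [7] u=2 | in 11011 | out 11011 | ==

Converged values:
  [0] 11111
  [1] 11011
  [2] 11011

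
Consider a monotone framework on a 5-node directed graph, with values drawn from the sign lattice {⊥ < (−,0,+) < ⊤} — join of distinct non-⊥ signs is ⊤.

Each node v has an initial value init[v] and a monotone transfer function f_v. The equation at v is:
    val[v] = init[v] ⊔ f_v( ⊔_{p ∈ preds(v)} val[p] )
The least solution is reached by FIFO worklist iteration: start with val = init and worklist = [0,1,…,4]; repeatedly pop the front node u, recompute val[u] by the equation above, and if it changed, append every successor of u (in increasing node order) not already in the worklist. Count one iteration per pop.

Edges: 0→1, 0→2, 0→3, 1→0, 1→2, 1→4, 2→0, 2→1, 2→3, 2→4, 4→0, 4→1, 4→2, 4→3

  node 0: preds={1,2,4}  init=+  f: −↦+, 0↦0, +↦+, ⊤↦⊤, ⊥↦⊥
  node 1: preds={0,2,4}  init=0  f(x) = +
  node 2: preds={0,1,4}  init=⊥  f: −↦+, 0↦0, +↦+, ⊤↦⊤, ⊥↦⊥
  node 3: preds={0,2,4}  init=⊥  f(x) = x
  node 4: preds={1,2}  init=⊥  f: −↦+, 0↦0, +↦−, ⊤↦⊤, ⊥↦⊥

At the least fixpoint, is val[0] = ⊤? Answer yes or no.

yes

Iteration log — 9 steps:
  step 1. node 0  ⊔preds=0  new=⊤  old=+  +wl: 
  step 2. node 1  ⊔preds=⊤  new=⊤  old=0  +wl: 0
  step 3. node 2  ⊔preds=⊤  new=⊤  old=⊥  +wl: 1
  step 4. node 3  ⊔preds=⊤  new=⊤  old=⊥  +wl: 
  step 5. node 4  ⊔preds=⊤  new=⊤  old=⊥  +wl: 2,3
  step 6. node 0  ⊔preds=⊤  new=⊤  stable
  step 7. node 1  ⊔preds=⊤  new=⊤  stable
  step 8. node 2  ⊔preds=⊤  new=⊤  stable
  step 9. node 3  ⊔preds=⊤  new=⊤  stable

Least fixpoint reached:
  node 0: ⊤
  node 1: ⊤
  node 2: ⊤
  node 3: ⊤
  node 4: ⊤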